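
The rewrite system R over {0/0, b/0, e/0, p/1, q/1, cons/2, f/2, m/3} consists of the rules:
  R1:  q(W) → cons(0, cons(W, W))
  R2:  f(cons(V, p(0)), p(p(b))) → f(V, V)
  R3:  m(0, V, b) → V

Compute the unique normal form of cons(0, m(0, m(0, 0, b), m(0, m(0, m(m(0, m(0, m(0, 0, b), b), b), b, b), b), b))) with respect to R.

cons(0, 0)

1. cons(0, m(0, m(0, 0, b), m(0, m(0, m(m(0, m(0, m(0, 0, b), b), b), b, b), b), b)))  →  cons(0, m(0, 0, m(0, m(0, m(m(0, m(0, m(0, 0, b), b), b), b, b), b), b)))   [R3 at 2.2]
2. cons(0, m(0, 0, m(0, m(0, m(m(0, m(0, m(0, 0, b), b), b), b, b), b), b)))  →  cons(0, m(0, 0, m(0, m(m(0, m(0, m(0, 0, b), b), b), b, b), b)))   [R3 at 2.3]
3. cons(0, m(0, 0, m(0, m(m(0, m(0, m(0, 0, b), b), b), b, b), b)))  →  cons(0, m(0, 0, m(m(0, m(0, m(0, 0, b), b), b), b, b)))   [R3 at 2.3]
4. cons(0, m(0, 0, m(m(0, m(0, m(0, 0, b), b), b), b, b)))  →  cons(0, m(0, 0, m(m(0, m(0, 0, b), b), b, b)))   [R3 at 2.3.1]
5. cons(0, m(0, 0, m(m(0, m(0, 0, b), b), b, b)))  →  cons(0, m(0, 0, m(m(0, 0, b), b, b)))   [R3 at 2.3.1]
6. cons(0, m(0, 0, m(m(0, 0, b), b, b)))  →  cons(0, m(0, 0, m(0, b, b)))   [R3 at 2.3.1]
7. cons(0, m(0, 0, m(0, b, b)))  →  cons(0, m(0, 0, b))   [R3 at 2.3]
8. cons(0, m(0, 0, b))  →  cons(0, 0)   [R3 at 2]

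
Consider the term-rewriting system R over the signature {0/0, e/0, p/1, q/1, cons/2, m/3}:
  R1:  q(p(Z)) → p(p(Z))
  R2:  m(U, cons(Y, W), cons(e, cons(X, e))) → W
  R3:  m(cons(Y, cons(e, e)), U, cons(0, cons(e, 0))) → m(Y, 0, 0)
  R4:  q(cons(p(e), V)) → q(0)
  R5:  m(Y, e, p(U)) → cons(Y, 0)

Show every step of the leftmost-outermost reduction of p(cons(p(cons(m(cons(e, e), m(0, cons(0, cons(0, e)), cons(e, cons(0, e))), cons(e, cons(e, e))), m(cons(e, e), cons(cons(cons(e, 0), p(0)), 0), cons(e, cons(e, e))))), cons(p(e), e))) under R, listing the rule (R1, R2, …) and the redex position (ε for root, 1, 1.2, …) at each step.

1. p(cons(p(cons(m(cons(e, e), m(0, cons(0, cons(0, e)), cons(e, cons(0, e))), cons(e, cons(e, e))), m(cons(e, e), cons(cons(cons(e, 0), p(0)), 0), cons(e, cons(e, e))))), cons(p(e), e)))  →  p(cons(p(cons(m(cons(e, e), cons(0, e), cons(e, cons(e, e))), m(cons(e, e), cons(cons(cons(e, 0), p(0)), 0), cons(e, cons(e, e))))), cons(p(e), e)))   [R2 at 1.1.1.1.2]
2. p(cons(p(cons(m(cons(e, e), cons(0, e), cons(e, cons(e, e))), m(cons(e, e), cons(cons(cons(e, 0), p(0)), 0), cons(e, cons(e, e))))), cons(p(e), e)))  →  p(cons(p(cons(e, m(cons(e, e), cons(cons(cons(e, 0), p(0)), 0), cons(e, cons(e, e))))), cons(p(e), e)))   [R2 at 1.1.1.1]
3. p(cons(p(cons(e, m(cons(e, e), cons(cons(cons(e, 0), p(0)), 0), cons(e, cons(e, e))))), cons(p(e), e)))  →  p(cons(p(cons(e, 0)), cons(p(e), e)))   [R2 at 1.1.1.2]

p(cons(p(cons(e, 0)), cons(p(e), e)))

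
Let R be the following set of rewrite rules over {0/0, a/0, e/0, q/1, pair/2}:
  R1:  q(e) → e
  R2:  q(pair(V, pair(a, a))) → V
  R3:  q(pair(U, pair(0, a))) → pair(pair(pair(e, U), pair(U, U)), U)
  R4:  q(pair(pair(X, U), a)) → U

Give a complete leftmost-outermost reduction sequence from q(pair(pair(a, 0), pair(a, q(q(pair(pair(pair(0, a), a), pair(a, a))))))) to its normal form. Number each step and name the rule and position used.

1. q(pair(pair(a, 0), pair(a, q(q(pair(pair(pair(0, a), a), pair(a, a)))))))  →  q(pair(pair(a, 0), pair(a, q(pair(pair(0, a), a)))))   [R2 at 1.2.2.1]
2. q(pair(pair(a, 0), pair(a, q(pair(pair(0, a), a)))))  →  q(pair(pair(a, 0), pair(a, a)))   [R4 at 1.2.2]
3. q(pair(pair(a, 0), pair(a, a)))  →  pair(a, 0)   [R2 at ε]

pair(a, 0)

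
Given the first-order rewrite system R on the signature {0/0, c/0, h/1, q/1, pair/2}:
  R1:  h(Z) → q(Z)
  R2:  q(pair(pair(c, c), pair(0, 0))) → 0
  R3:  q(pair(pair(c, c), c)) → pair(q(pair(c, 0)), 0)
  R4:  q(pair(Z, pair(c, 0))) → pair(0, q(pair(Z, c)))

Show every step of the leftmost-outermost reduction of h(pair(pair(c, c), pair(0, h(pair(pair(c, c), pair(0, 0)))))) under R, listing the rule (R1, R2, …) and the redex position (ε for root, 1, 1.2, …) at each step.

0

1. h(pair(pair(c, c), pair(0, h(pair(pair(c, c), pair(0, 0))))))  →  q(pair(pair(c, c), pair(0, h(pair(pair(c, c), pair(0, 0))))))   [R1 at ε]
2. q(pair(pair(c, c), pair(0, h(pair(pair(c, c), pair(0, 0))))))  →  q(pair(pair(c, c), pair(0, q(pair(pair(c, c), pair(0, 0))))))   [R1 at 1.2.2]
3. q(pair(pair(c, c), pair(0, q(pair(pair(c, c), pair(0, 0))))))  →  q(pair(pair(c, c), pair(0, 0)))   [R2 at 1.2.2]
4. q(pair(pair(c, c), pair(0, 0)))  →  0   [R2 at ε]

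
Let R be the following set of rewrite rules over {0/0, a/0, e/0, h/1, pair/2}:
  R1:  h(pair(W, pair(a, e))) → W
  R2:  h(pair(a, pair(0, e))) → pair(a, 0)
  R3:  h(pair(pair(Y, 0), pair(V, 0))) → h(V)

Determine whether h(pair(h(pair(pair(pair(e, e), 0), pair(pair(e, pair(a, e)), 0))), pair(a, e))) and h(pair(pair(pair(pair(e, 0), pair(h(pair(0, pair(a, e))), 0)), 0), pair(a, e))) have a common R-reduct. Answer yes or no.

Reduce t₁ = h(pair(h(pair(pair(pair(e, e), 0), pair(pair(e, pair(a, e)), 0))), pair(a, e))):
1. h(pair(h(pair(pair(pair(e, e), 0), pair(pair(e, pair(a, e)), 0))), pair(a, e)))  →  h(pair(pair(pair(e, e), 0), pair(pair(e, pair(a, e)), 0)))   [R1 at ε]
2. h(pair(pair(pair(e, e), 0), pair(pair(e, pair(a, e)), 0)))  →  h(pair(e, pair(a, e)))   [R3 at ε]
3. h(pair(e, pair(a, e)))  →  e   [R1 at ε]

Reduce t₂ = h(pair(pair(pair(pair(e, 0), pair(h(pair(0, pair(a, e))), 0)), 0), pair(a, e))):
1. h(pair(pair(pair(pair(e, 0), pair(h(pair(0, pair(a, e))), 0)), 0), pair(a, e)))  →  pair(pair(pair(e, 0), pair(h(pair(0, pair(a, e))), 0)), 0)   [R1 at ε]
2. pair(pair(pair(e, 0), pair(h(pair(0, pair(a, e))), 0)), 0)  →  pair(pair(pair(e, 0), pair(0, 0)), 0)   [R1 at 1.2.1]

no — NF(t₁) = e, NF(t₂) = pair(pair(pair(e, 0), pair(0, 0)), 0)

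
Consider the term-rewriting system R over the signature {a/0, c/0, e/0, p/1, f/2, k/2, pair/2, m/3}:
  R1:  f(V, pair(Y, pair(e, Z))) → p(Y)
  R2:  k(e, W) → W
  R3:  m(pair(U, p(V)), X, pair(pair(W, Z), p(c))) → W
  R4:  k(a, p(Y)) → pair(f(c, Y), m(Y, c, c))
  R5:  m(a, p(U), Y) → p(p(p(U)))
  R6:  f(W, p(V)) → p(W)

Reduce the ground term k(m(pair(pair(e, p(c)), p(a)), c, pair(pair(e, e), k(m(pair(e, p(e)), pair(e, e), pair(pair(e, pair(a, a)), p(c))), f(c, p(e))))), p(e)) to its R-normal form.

p(e)

1. k(m(pair(pair(e, p(c)), p(a)), c, pair(pair(e, e), k(m(pair(e, p(e)), pair(e, e), pair(pair(e, pair(a, a)), p(c))), f(c, p(e))))), p(e))  →  k(m(pair(pair(e, p(c)), p(a)), c, pair(pair(e, e), k(e, f(c, p(e))))), p(e))   [R3 at 1.3.2.1]
2. k(m(pair(pair(e, p(c)), p(a)), c, pair(pair(e, e), k(e, f(c, p(e))))), p(e))  →  k(m(pair(pair(e, p(c)), p(a)), c, pair(pair(e, e), f(c, p(e)))), p(e))   [R2 at 1.3.2]
3. k(m(pair(pair(e, p(c)), p(a)), c, pair(pair(e, e), f(c, p(e)))), p(e))  →  k(m(pair(pair(e, p(c)), p(a)), c, pair(pair(e, e), p(c))), p(e))   [R6 at 1.3.2]
4. k(m(pair(pair(e, p(c)), p(a)), c, pair(pair(e, e), p(c))), p(e))  →  k(e, p(e))   [R3 at 1]
5. k(e, p(e))  →  p(e)   [R2 at ε]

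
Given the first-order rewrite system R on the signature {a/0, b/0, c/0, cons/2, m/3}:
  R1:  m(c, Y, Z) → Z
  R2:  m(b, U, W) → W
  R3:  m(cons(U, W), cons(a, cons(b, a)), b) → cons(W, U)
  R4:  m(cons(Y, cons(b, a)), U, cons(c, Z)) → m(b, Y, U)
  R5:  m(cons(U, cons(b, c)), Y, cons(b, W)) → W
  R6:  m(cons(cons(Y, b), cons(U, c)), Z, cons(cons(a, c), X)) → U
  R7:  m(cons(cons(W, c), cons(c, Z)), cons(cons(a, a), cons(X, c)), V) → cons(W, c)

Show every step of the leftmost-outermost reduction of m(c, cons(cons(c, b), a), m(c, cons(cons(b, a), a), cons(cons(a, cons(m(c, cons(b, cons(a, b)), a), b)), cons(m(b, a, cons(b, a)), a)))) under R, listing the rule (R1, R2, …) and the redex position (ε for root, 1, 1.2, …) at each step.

1. m(c, cons(cons(c, b), a), m(c, cons(cons(b, a), a), cons(cons(a, cons(m(c, cons(b, cons(a, b)), a), b)), cons(m(b, a, cons(b, a)), a))))  →  m(c, cons(cons(b, a), a), cons(cons(a, cons(m(c, cons(b, cons(a, b)), a), b)), cons(m(b, a, cons(b, a)), a)))   [R1 at ε]
2. m(c, cons(cons(b, a), a), cons(cons(a, cons(m(c, cons(b, cons(a, b)), a), b)), cons(m(b, a, cons(b, a)), a)))  →  cons(cons(a, cons(m(c, cons(b, cons(a, b)), a), b)), cons(m(b, a, cons(b, a)), a))   [R1 at ε]
3. cons(cons(a, cons(m(c, cons(b, cons(a, b)), a), b)), cons(m(b, a, cons(b, a)), a))  →  cons(cons(a, cons(a, b)), cons(m(b, a, cons(b, a)), a))   [R1 at 1.2.1]
4. cons(cons(a, cons(a, b)), cons(m(b, a, cons(b, a)), a))  →  cons(cons(a, cons(a, b)), cons(cons(b, a), a))   [R2 at 2.1]

cons(cons(a, cons(a, b)), cons(cons(b, a), a))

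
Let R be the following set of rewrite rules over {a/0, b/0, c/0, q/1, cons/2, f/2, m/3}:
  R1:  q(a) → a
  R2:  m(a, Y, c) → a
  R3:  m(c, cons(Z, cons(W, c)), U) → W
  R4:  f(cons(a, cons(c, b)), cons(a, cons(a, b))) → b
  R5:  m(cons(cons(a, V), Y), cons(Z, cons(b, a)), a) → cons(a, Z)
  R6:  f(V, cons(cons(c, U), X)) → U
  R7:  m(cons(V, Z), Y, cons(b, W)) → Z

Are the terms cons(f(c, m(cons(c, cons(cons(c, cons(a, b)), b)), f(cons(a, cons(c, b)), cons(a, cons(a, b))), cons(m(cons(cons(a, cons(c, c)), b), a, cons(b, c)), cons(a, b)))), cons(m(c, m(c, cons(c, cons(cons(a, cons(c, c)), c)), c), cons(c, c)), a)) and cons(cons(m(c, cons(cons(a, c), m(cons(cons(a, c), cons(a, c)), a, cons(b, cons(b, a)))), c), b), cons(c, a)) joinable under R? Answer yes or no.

Reduce t₁ = cons(f(c, m(cons(c, cons(cons(c, cons(a, b)), b)), f(cons(a, cons(c, b)), cons(a, cons(a, b))), cons(m(cons(cons(a, cons(c, c)), b), a, cons(b, c)), cons(a, b)))), cons(m(c, m(c, cons(c, cons(cons(a, cons(c, c)), c)), c), cons(c, c)), a)):
1. cons(f(c, m(cons(c, cons(cons(c, cons(a, b)), b)), f(cons(a, cons(c, b)), cons(a, cons(a, b))), cons(m(cons(cons(a, cons(c, c)), b), a, cons(b, c)), cons(a, b)))), cons(m(c, m(c, cons(c, cons(cons(a, cons(c, c)), c)), c), cons(c, c)), a))  →  cons(f(c, m(cons(c, cons(cons(c, cons(a, b)), b)), b, cons(m(cons(cons(a, cons(c, c)), b), a, cons(b, c)), cons(a, b)))), cons(m(c, m(c, cons(c, cons(cons(a, cons(c, c)), c)), c), cons(c, c)), a))   [R4 at 1.2.2]
2. cons(f(c, m(cons(c, cons(cons(c, cons(a, b)), b)), b, cons(m(cons(cons(a, cons(c, c)), b), a, cons(b, c)), cons(a, b)))), cons(m(c, m(c, cons(c, cons(cons(a, cons(c, c)), c)), c), cons(c, c)), a))  →  cons(f(c, m(cons(c, cons(cons(c, cons(a, b)), b)), b, cons(b, cons(a, b)))), cons(m(c, m(c, cons(c, cons(cons(a, cons(c, c)), c)), c), cons(c, c)), a))   [R7 at 1.2.3.1]
3. cons(f(c, m(cons(c, cons(cons(c, cons(a, b)), b)), b, cons(b, cons(a, b)))), cons(m(c, m(c, cons(c, cons(cons(a, cons(c, c)), c)), c), cons(c, c)), a))  →  cons(f(c, cons(cons(c, cons(a, b)), b)), cons(m(c, m(c, cons(c, cons(cons(a, cons(c, c)), c)), c), cons(c, c)), a))   [R7 at 1.2]
4. cons(f(c, cons(cons(c, cons(a, b)), b)), cons(m(c, m(c, cons(c, cons(cons(a, cons(c, c)), c)), c), cons(c, c)), a))  →  cons(cons(a, b), cons(m(c, m(c, cons(c, cons(cons(a, cons(c, c)), c)), c), cons(c, c)), a))   [R6 at 1]
5. cons(cons(a, b), cons(m(c, m(c, cons(c, cons(cons(a, cons(c, c)), c)), c), cons(c, c)), a))  →  cons(cons(a, b), cons(m(c, cons(a, cons(c, c)), cons(c, c)), a))   [R3 at 2.1.2]
6. cons(cons(a, b), cons(m(c, cons(a, cons(c, c)), cons(c, c)), a))  →  cons(cons(a, b), cons(c, a))   [R3 at 2.1]

Reduce t₂ = cons(cons(m(c, cons(cons(a, c), m(cons(cons(a, c), cons(a, c)), a, cons(b, cons(b, a)))), c), b), cons(c, a)):
1. cons(cons(m(c, cons(cons(a, c), m(cons(cons(a, c), cons(a, c)), a, cons(b, cons(b, a)))), c), b), cons(c, a))  →  cons(cons(m(c, cons(cons(a, c), cons(a, c)), c), b), cons(c, a))   [R7 at 1.1.2.2]
2. cons(cons(m(c, cons(cons(a, c), cons(a, c)), c), b), cons(c, a))  →  cons(cons(a, b), cons(c, a))   [R3 at 1.1]

yes — NF(t₁) = cons(cons(a, b), cons(c, a)), NF(t₂) = cons(cons(a, b), cons(c, a))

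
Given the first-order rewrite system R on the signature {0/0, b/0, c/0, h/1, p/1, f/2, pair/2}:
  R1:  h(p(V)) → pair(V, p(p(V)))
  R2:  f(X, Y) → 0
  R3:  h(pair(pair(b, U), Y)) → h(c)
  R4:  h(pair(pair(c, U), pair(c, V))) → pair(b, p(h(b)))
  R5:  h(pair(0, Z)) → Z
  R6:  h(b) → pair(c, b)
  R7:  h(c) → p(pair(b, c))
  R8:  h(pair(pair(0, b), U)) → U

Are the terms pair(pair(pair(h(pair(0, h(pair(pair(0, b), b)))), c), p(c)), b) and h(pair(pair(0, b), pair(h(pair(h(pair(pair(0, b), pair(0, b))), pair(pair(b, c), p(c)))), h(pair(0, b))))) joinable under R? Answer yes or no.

yes — NF(t₁) = pair(pair(pair(b, c), p(c)), b), NF(t₂) = pair(pair(pair(b, c), p(c)), b)

Reduce t₁ = pair(pair(pair(h(pair(0, h(pair(pair(0, b), b)))), c), p(c)), b):
1. pair(pair(pair(h(pair(0, h(pair(pair(0, b), b)))), c), p(c)), b)  →  pair(pair(pair(h(pair(pair(0, b), b)), c), p(c)), b)   [R5 at 1.1.1]
2. pair(pair(pair(h(pair(pair(0, b), b)), c), p(c)), b)  →  pair(pair(pair(b, c), p(c)), b)   [R8 at 1.1.1]

Reduce t₂ = h(pair(pair(0, b), pair(h(pair(h(pair(pair(0, b), pair(0, b))), pair(pair(b, c), p(c)))), h(pair(0, b))))):
1. h(pair(pair(0, b), pair(h(pair(h(pair(pair(0, b), pair(0, b))), pair(pair(b, c), p(c)))), h(pair(0, b)))))  →  pair(h(pair(h(pair(pair(0, b), pair(0, b))), pair(pair(b, c), p(c)))), h(pair(0, b)))   [R8 at ε]
2. pair(h(pair(h(pair(pair(0, b), pair(0, b))), pair(pair(b, c), p(c)))), h(pair(0, b)))  →  pair(h(pair(pair(0, b), pair(pair(b, c), p(c)))), h(pair(0, b)))   [R8 at 1.1.1]
3. pair(h(pair(pair(0, b), pair(pair(b, c), p(c)))), h(pair(0, b)))  →  pair(pair(pair(b, c), p(c)), h(pair(0, b)))   [R8 at 1]
4. pair(pair(pair(b, c), p(c)), h(pair(0, b)))  →  pair(pair(pair(b, c), p(c)), b)   [R5 at 2]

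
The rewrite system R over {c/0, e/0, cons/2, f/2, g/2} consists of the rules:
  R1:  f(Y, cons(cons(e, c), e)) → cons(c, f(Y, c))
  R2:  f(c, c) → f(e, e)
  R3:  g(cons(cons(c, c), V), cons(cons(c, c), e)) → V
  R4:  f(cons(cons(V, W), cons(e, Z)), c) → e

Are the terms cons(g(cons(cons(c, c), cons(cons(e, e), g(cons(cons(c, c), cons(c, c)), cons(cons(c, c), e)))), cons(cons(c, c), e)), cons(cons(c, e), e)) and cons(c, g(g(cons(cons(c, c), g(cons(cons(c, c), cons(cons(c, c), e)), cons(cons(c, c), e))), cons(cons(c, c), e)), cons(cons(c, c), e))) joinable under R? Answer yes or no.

Reduce t₁ = cons(g(cons(cons(c, c), cons(cons(e, e), g(cons(cons(c, c), cons(c, c)), cons(cons(c, c), e)))), cons(cons(c, c), e)), cons(cons(c, e), e)):
1. cons(g(cons(cons(c, c), cons(cons(e, e), g(cons(cons(c, c), cons(c, c)), cons(cons(c, c), e)))), cons(cons(c, c), e)), cons(cons(c, e), e))  →  cons(cons(cons(e, e), g(cons(cons(c, c), cons(c, c)), cons(cons(c, c), e))), cons(cons(c, e), e))   [R3 at 1]
2. cons(cons(cons(e, e), g(cons(cons(c, c), cons(c, c)), cons(cons(c, c), e))), cons(cons(c, e), e))  →  cons(cons(cons(e, e), cons(c, c)), cons(cons(c, e), e))   [R3 at 1.2]

Reduce t₂ = cons(c, g(g(cons(cons(c, c), g(cons(cons(c, c), cons(cons(c, c), e)), cons(cons(c, c), e))), cons(cons(c, c), e)), cons(cons(c, c), e))):
1. cons(c, g(g(cons(cons(c, c), g(cons(cons(c, c), cons(cons(c, c), e)), cons(cons(c, c), e))), cons(cons(c, c), e)), cons(cons(c, c), e)))  →  cons(c, g(g(cons(cons(c, c), cons(cons(c, c), e)), cons(cons(c, c), e)), cons(cons(c, c), e)))   [R3 at 2.1]
2. cons(c, g(g(cons(cons(c, c), cons(cons(c, c), e)), cons(cons(c, c), e)), cons(cons(c, c), e)))  →  cons(c, g(cons(cons(c, c), e), cons(cons(c, c), e)))   [R3 at 2.1]
3. cons(c, g(cons(cons(c, c), e), cons(cons(c, c), e)))  →  cons(c, e)   [R3 at 2]

no — NF(t₁) = cons(cons(cons(e, e), cons(c, c)), cons(cons(c, e), e)), NF(t₂) = cons(c, e)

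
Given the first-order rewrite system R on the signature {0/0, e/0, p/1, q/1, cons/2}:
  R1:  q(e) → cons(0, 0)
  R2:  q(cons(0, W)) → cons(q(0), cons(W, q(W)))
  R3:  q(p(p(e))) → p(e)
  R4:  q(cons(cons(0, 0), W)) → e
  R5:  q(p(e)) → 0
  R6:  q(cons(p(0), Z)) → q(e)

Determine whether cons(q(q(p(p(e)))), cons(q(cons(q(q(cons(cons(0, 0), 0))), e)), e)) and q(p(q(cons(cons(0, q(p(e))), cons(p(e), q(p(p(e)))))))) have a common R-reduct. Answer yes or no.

Reduce t₁ = cons(q(q(p(p(e)))), cons(q(cons(q(q(cons(cons(0, 0), 0))), e)), e)):
1. cons(q(q(p(p(e)))), cons(q(cons(q(q(cons(cons(0, 0), 0))), e)), e))  →  cons(q(p(e)), cons(q(cons(q(q(cons(cons(0, 0), 0))), e)), e))   [R3 at 1.1]
2. cons(q(p(e)), cons(q(cons(q(q(cons(cons(0, 0), 0))), e)), e))  →  cons(0, cons(q(cons(q(q(cons(cons(0, 0), 0))), e)), e))   [R5 at 1]
3. cons(0, cons(q(cons(q(q(cons(cons(0, 0), 0))), e)), e))  →  cons(0, cons(q(cons(q(e), e)), e))   [R4 at 2.1.1.1.1]
4. cons(0, cons(q(cons(q(e), e)), e))  →  cons(0, cons(q(cons(cons(0, 0), e)), e))   [R1 at 2.1.1.1]
5. cons(0, cons(q(cons(cons(0, 0), e)), e))  →  cons(0, cons(e, e))   [R4 at 2.1]

Reduce t₂ = q(p(q(cons(cons(0, q(p(e))), cons(p(e), q(p(p(e)))))))):
1. q(p(q(cons(cons(0, q(p(e))), cons(p(e), q(p(p(e))))))))  →  q(p(q(cons(cons(0, 0), cons(p(e), q(p(p(e))))))))   [R5 at 1.1.1.1.2]
2. q(p(q(cons(cons(0, 0), cons(p(e), q(p(p(e))))))))  →  q(p(e))   [R4 at 1.1]
3. q(p(e))  →  0   [R5 at ε]

no — NF(t₁) = cons(0, cons(e, e)), NF(t₂) = 0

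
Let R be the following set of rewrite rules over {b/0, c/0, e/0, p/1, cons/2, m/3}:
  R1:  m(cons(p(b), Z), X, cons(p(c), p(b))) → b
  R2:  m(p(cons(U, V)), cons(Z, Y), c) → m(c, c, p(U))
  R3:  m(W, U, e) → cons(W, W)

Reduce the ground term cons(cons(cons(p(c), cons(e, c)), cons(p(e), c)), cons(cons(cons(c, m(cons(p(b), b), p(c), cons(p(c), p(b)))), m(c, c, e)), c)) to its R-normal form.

cons(cons(cons(p(c), cons(e, c)), cons(p(e), c)), cons(cons(cons(c, b), cons(c, c)), c))

1. cons(cons(cons(p(c), cons(e, c)), cons(p(e), c)), cons(cons(cons(c, m(cons(p(b), b), p(c), cons(p(c), p(b)))), m(c, c, e)), c))  →  cons(cons(cons(p(c), cons(e, c)), cons(p(e), c)), cons(cons(cons(c, b), m(c, c, e)), c))   [R1 at 2.1.1.2]
2. cons(cons(cons(p(c), cons(e, c)), cons(p(e), c)), cons(cons(cons(c, b), m(c, c, e)), c))  →  cons(cons(cons(p(c), cons(e, c)), cons(p(e), c)), cons(cons(cons(c, b), cons(c, c)), c))   [R3 at 2.1.2]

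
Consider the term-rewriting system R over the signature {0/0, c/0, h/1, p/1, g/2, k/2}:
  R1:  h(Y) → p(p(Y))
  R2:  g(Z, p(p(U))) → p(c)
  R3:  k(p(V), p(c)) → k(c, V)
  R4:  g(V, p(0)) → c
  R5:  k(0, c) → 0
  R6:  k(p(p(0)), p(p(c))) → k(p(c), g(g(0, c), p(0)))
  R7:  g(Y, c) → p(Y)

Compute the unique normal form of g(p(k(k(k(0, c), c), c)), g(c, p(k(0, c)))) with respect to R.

p(p(0))

1. g(p(k(k(k(0, c), c), c)), g(c, p(k(0, c))))  →  g(p(k(k(0, c), c)), g(c, p(k(0, c))))   [R5 at 1.1.1.1]
2. g(p(k(k(0, c), c)), g(c, p(k(0, c))))  →  g(p(k(0, c)), g(c, p(k(0, c))))   [R5 at 1.1.1]
3. g(p(k(0, c)), g(c, p(k(0, c))))  →  g(p(0), g(c, p(k(0, c))))   [R5 at 1.1]
4. g(p(0), g(c, p(k(0, c))))  →  g(p(0), g(c, p(0)))   [R5 at 2.2.1]
5. g(p(0), g(c, p(0)))  →  g(p(0), c)   [R4 at 2]
6. g(p(0), c)  →  p(p(0))   [R7 at ε]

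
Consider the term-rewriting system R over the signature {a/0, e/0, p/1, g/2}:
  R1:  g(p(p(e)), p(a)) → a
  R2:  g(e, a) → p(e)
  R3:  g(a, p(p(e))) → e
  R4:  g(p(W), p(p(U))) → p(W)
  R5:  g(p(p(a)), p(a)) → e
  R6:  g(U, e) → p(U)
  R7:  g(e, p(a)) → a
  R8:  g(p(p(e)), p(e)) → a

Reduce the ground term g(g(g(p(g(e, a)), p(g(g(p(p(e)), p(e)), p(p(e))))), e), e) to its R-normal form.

1. g(g(g(p(g(e, a)), p(g(g(p(p(e)), p(e)), p(p(e))))), e), e)  →  p(g(g(p(g(e, a)), p(g(g(p(p(e)), p(e)), p(p(e))))), e))   [R6 at ε]
2. p(g(g(p(g(e, a)), p(g(g(p(p(e)), p(e)), p(p(e))))), e))  →  p(p(g(p(g(e, a)), p(g(g(p(p(e)), p(e)), p(p(e)))))))   [R6 at 1]
3. p(p(g(p(g(e, a)), p(g(g(p(p(e)), p(e)), p(p(e)))))))  →  p(p(g(p(p(e)), p(g(g(p(p(e)), p(e)), p(p(e)))))))   [R2 at 1.1.1.1]
4. p(p(g(p(p(e)), p(g(g(p(p(e)), p(e)), p(p(e)))))))  →  p(p(g(p(p(e)), p(g(a, p(p(e)))))))   [R8 at 1.1.2.1.1]
5. p(p(g(p(p(e)), p(g(a, p(p(e)))))))  →  p(p(g(p(p(e)), p(e))))   [R3 at 1.1.2.1]
6. p(p(g(p(p(e)), p(e))))  →  p(p(a))   [R8 at 1.1]

p(p(a))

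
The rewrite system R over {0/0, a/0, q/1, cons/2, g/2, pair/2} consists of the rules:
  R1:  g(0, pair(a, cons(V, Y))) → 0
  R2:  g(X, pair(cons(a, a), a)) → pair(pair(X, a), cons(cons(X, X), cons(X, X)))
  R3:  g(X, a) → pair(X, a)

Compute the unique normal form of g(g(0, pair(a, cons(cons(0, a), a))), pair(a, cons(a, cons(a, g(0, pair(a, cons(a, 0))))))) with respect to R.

1. g(g(0, pair(a, cons(cons(0, a), a))), pair(a, cons(a, cons(a, g(0, pair(a, cons(a, 0)))))))  →  g(0, pair(a, cons(a, cons(a, g(0, pair(a, cons(a, 0)))))))   [R1 at 1]
2. g(0, pair(a, cons(a, cons(a, g(0, pair(a, cons(a, 0)))))))  →  0   [R1 at ε]

0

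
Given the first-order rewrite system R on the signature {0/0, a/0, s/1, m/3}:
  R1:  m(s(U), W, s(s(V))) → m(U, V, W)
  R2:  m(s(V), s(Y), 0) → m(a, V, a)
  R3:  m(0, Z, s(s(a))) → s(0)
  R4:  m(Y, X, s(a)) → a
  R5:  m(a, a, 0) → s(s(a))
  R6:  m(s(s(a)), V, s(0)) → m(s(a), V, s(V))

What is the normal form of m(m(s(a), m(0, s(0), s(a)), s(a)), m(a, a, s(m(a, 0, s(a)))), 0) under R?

s(s(a))

1. m(m(s(a), m(0, s(0), s(a)), s(a)), m(a, a, s(m(a, 0, s(a)))), 0)  →  m(a, m(a, a, s(m(a, 0, s(a)))), 0)   [R4 at 1]
2. m(a, m(a, a, s(m(a, 0, s(a)))), 0)  →  m(a, m(a, a, s(a)), 0)   [R4 at 2.3.1]
3. m(a, m(a, a, s(a)), 0)  →  m(a, a, 0)   [R4 at 2]
4. m(a, a, 0)  →  s(s(a))   [R5 at ε]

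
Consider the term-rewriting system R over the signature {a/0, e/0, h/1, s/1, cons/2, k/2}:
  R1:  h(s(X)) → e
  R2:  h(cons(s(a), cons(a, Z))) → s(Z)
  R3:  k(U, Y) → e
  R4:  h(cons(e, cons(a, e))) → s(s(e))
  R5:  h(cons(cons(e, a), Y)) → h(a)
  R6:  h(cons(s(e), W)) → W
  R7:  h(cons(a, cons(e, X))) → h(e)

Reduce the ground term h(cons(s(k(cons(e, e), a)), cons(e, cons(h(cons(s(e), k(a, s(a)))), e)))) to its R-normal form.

1. h(cons(s(k(cons(e, e), a)), cons(e, cons(h(cons(s(e), k(a, s(a)))), e))))  →  h(cons(s(e), cons(e, cons(h(cons(s(e), k(a, s(a)))), e))))   [R3 at 1.1.1]
2. h(cons(s(e), cons(e, cons(h(cons(s(e), k(a, s(a)))), e))))  →  cons(e, cons(h(cons(s(e), k(a, s(a)))), e))   [R6 at ε]
3. cons(e, cons(h(cons(s(e), k(a, s(a)))), e))  →  cons(e, cons(k(a, s(a)), e))   [R6 at 2.1]
4. cons(e, cons(k(a, s(a)), e))  →  cons(e, cons(e, e))   [R3 at 2.1]

cons(e, cons(e, e))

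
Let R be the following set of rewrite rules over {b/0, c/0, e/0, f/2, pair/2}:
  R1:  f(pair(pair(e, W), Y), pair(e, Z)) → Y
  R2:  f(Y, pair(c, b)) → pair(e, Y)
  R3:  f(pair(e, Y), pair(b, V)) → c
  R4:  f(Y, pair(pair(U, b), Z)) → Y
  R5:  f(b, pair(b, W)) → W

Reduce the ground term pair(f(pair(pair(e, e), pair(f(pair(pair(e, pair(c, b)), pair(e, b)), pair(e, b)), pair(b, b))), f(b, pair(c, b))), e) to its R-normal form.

pair(pair(pair(e, b), pair(b, b)), e)

1. pair(f(pair(pair(e, e), pair(f(pair(pair(e, pair(c, b)), pair(e, b)), pair(e, b)), pair(b, b))), f(b, pair(c, b))), e)  →  pair(f(pair(pair(e, e), pair(pair(e, b), pair(b, b))), f(b, pair(c, b))), e)   [R1 at 1.1.2.1]
2. pair(f(pair(pair(e, e), pair(pair(e, b), pair(b, b))), f(b, pair(c, b))), e)  →  pair(f(pair(pair(e, e), pair(pair(e, b), pair(b, b))), pair(e, b)), e)   [R2 at 1.2]
3. pair(f(pair(pair(e, e), pair(pair(e, b), pair(b, b))), pair(e, b)), e)  →  pair(pair(pair(e, b), pair(b, b)), e)   [R1 at 1]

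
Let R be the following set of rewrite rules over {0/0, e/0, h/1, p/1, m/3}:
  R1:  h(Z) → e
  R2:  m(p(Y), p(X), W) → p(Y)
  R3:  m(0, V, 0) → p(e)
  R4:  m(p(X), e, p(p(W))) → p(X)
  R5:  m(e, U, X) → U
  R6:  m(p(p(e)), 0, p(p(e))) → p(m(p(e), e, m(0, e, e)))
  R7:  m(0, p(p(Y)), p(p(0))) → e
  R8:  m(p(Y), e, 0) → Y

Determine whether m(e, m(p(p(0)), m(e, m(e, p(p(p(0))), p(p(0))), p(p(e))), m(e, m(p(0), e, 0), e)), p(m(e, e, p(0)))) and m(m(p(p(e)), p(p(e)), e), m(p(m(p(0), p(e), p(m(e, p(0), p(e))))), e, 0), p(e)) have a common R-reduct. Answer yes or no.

no — NF(t₁) = p(p(0)), NF(t₂) = p(p(e))

Reduce t₁ = m(e, m(p(p(0)), m(e, m(e, p(p(p(0))), p(p(0))), p(p(e))), m(e, m(p(0), e, 0), e)), p(m(e, e, p(0)))):
1. m(e, m(p(p(0)), m(e, m(e, p(p(p(0))), p(p(0))), p(p(e))), m(e, m(p(0), e, 0), e)), p(m(e, e, p(0))))  →  m(p(p(0)), m(e, m(e, p(p(p(0))), p(p(0))), p(p(e))), m(e, m(p(0), e, 0), e))   [R5 at ε]
2. m(p(p(0)), m(e, m(e, p(p(p(0))), p(p(0))), p(p(e))), m(e, m(p(0), e, 0), e))  →  m(p(p(0)), m(e, p(p(p(0))), p(p(0))), m(e, m(p(0), e, 0), e))   [R5 at 2]
3. m(p(p(0)), m(e, p(p(p(0))), p(p(0))), m(e, m(p(0), e, 0), e))  →  m(p(p(0)), p(p(p(0))), m(e, m(p(0), e, 0), e))   [R5 at 2]
4. m(p(p(0)), p(p(p(0))), m(e, m(p(0), e, 0), e))  →  p(p(0))   [R2 at ε]

Reduce t₂ = m(m(p(p(e)), p(p(e)), e), m(p(m(p(0), p(e), p(m(e, p(0), p(e))))), e, 0), p(e)):
1. m(m(p(p(e)), p(p(e)), e), m(p(m(p(0), p(e), p(m(e, p(0), p(e))))), e, 0), p(e))  →  m(p(p(e)), m(p(m(p(0), p(e), p(m(e, p(0), p(e))))), e, 0), p(e))   [R2 at 1]
2. m(p(p(e)), m(p(m(p(0), p(e), p(m(e, p(0), p(e))))), e, 0), p(e))  →  m(p(p(e)), m(p(0), p(e), p(m(e, p(0), p(e)))), p(e))   [R8 at 2]
3. m(p(p(e)), m(p(0), p(e), p(m(e, p(0), p(e)))), p(e))  →  m(p(p(e)), p(0), p(e))   [R2 at 2]
4. m(p(p(e)), p(0), p(e))  →  p(p(e))   [R2 at ε]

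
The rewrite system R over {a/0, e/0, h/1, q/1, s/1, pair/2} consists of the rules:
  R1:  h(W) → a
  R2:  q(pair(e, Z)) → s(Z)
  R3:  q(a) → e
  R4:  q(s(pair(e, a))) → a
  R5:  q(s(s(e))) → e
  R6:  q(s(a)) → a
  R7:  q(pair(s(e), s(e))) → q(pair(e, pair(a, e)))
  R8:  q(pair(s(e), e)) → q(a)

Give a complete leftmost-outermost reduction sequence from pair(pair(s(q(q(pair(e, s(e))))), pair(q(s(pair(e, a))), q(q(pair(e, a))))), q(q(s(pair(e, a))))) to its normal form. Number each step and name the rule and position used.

pair(pair(s(e), pair(a, a)), e)

1. pair(pair(s(q(q(pair(e, s(e))))), pair(q(s(pair(e, a))), q(q(pair(e, a))))), q(q(s(pair(e, a)))))  →  pair(pair(s(q(s(s(e)))), pair(q(s(pair(e, a))), q(q(pair(e, a))))), q(q(s(pair(e, a)))))   [R2 at 1.1.1.1]
2. pair(pair(s(q(s(s(e)))), pair(q(s(pair(e, a))), q(q(pair(e, a))))), q(q(s(pair(e, a)))))  →  pair(pair(s(e), pair(q(s(pair(e, a))), q(q(pair(e, a))))), q(q(s(pair(e, a)))))   [R5 at 1.1.1]
3. pair(pair(s(e), pair(q(s(pair(e, a))), q(q(pair(e, a))))), q(q(s(pair(e, a)))))  →  pair(pair(s(e), pair(a, q(q(pair(e, a))))), q(q(s(pair(e, a)))))   [R4 at 1.2.1]
4. pair(pair(s(e), pair(a, q(q(pair(e, a))))), q(q(s(pair(e, a)))))  →  pair(pair(s(e), pair(a, q(s(a)))), q(q(s(pair(e, a)))))   [R2 at 1.2.2.1]
5. pair(pair(s(e), pair(a, q(s(a)))), q(q(s(pair(e, a)))))  →  pair(pair(s(e), pair(a, a)), q(q(s(pair(e, a)))))   [R6 at 1.2.2]
6. pair(pair(s(e), pair(a, a)), q(q(s(pair(e, a)))))  →  pair(pair(s(e), pair(a, a)), q(a))   [R4 at 2.1]
7. pair(pair(s(e), pair(a, a)), q(a))  →  pair(pair(s(e), pair(a, a)), e)   [R3 at 2]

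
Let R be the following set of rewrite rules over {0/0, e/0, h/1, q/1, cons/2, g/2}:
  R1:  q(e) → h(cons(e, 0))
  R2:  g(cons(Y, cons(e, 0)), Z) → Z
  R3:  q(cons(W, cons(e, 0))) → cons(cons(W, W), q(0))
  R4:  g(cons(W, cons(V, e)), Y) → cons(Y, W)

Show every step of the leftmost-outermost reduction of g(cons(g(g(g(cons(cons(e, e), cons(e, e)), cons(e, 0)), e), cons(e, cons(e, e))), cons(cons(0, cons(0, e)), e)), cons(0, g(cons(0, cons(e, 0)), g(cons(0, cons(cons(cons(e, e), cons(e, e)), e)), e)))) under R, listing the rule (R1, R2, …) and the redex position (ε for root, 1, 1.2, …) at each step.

cons(cons(0, cons(e, 0)), cons(e, cons(e, e)))

1. g(cons(g(g(g(cons(cons(e, e), cons(e, e)), cons(e, 0)), e), cons(e, cons(e, e))), cons(cons(0, cons(0, e)), e)), cons(0, g(cons(0, cons(e, 0)), g(cons(0, cons(cons(cons(e, e), cons(e, e)), e)), e))))  →  cons(cons(0, g(cons(0, cons(e, 0)), g(cons(0, cons(cons(cons(e, e), cons(e, e)), e)), e))), g(g(g(cons(cons(e, e), cons(e, e)), cons(e, 0)), e), cons(e, cons(e, e))))   [R4 at ε]
2. cons(cons(0, g(cons(0, cons(e, 0)), g(cons(0, cons(cons(cons(e, e), cons(e, e)), e)), e))), g(g(g(cons(cons(e, e), cons(e, e)), cons(e, 0)), e), cons(e, cons(e, e))))  →  cons(cons(0, g(cons(0, cons(cons(cons(e, e), cons(e, e)), e)), e)), g(g(g(cons(cons(e, e), cons(e, e)), cons(e, 0)), e), cons(e, cons(e, e))))   [R2 at 1.2]
3. cons(cons(0, g(cons(0, cons(cons(cons(e, e), cons(e, e)), e)), e)), g(g(g(cons(cons(e, e), cons(e, e)), cons(e, 0)), e), cons(e, cons(e, e))))  →  cons(cons(0, cons(e, 0)), g(g(g(cons(cons(e, e), cons(e, e)), cons(e, 0)), e), cons(e, cons(e, e))))   [R4 at 1.2]
4. cons(cons(0, cons(e, 0)), g(g(g(cons(cons(e, e), cons(e, e)), cons(e, 0)), e), cons(e, cons(e, e))))  →  cons(cons(0, cons(e, 0)), g(g(cons(cons(e, 0), cons(e, e)), e), cons(e, cons(e, e))))   [R4 at 2.1.1]
5. cons(cons(0, cons(e, 0)), g(g(cons(cons(e, 0), cons(e, e)), e), cons(e, cons(e, e))))  →  cons(cons(0, cons(e, 0)), g(cons(e, cons(e, 0)), cons(e, cons(e, e))))   [R4 at 2.1]
6. cons(cons(0, cons(e, 0)), g(cons(e, cons(e, 0)), cons(e, cons(e, e))))  →  cons(cons(0, cons(e, 0)), cons(e, cons(e, e)))   [R2 at 2]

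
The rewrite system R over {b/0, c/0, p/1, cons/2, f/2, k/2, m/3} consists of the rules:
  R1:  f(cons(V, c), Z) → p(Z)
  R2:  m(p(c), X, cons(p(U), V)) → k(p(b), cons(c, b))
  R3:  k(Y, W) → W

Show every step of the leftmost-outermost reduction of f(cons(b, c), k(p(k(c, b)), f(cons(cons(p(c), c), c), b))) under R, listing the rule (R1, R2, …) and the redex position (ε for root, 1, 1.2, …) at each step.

p(p(b))

1. f(cons(b, c), k(p(k(c, b)), f(cons(cons(p(c), c), c), b)))  →  p(k(p(k(c, b)), f(cons(cons(p(c), c), c), b)))   [R1 at ε]
2. p(k(p(k(c, b)), f(cons(cons(p(c), c), c), b)))  →  p(f(cons(cons(p(c), c), c), b))   [R3 at 1]
3. p(f(cons(cons(p(c), c), c), b))  →  p(p(b))   [R1 at 1]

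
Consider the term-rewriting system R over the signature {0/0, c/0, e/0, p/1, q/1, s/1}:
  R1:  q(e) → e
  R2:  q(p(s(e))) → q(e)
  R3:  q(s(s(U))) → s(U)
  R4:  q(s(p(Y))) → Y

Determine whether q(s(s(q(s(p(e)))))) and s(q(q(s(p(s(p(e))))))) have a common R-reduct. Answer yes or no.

yes — NF(t₁) = s(e), NF(t₂) = s(e)

Reduce t₁ = q(s(s(q(s(p(e)))))):
1. q(s(s(q(s(p(e))))))  →  s(q(s(p(e))))   [R3 at ε]
2. s(q(s(p(e))))  →  s(e)   [R4 at 1]

Reduce t₂ = s(q(q(s(p(s(p(e))))))):
1. s(q(q(s(p(s(p(e)))))))  →  s(q(s(p(e))))   [R4 at 1.1]
2. s(q(s(p(e))))  →  s(e)   [R4 at 1]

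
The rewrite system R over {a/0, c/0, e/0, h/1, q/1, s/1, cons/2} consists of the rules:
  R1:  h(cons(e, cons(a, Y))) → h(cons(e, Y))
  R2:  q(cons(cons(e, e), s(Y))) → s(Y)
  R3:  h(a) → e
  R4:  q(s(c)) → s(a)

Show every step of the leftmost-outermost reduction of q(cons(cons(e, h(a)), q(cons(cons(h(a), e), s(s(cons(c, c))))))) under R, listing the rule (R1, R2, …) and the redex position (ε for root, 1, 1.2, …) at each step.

1. q(cons(cons(e, h(a)), q(cons(cons(h(a), e), s(s(cons(c, c)))))))  →  q(cons(cons(e, e), q(cons(cons(h(a), e), s(s(cons(c, c)))))))   [R3 at 1.1.2]
2. q(cons(cons(e, e), q(cons(cons(h(a), e), s(s(cons(c, c)))))))  →  q(cons(cons(e, e), q(cons(cons(e, e), s(s(cons(c, c)))))))   [R3 at 1.2.1.1.1]
3. q(cons(cons(e, e), q(cons(cons(e, e), s(s(cons(c, c)))))))  →  q(cons(cons(e, e), s(s(cons(c, c)))))   [R2 at 1.2]
4. q(cons(cons(e, e), s(s(cons(c, c)))))  →  s(s(cons(c, c)))   [R2 at ε]

s(s(cons(c, c)))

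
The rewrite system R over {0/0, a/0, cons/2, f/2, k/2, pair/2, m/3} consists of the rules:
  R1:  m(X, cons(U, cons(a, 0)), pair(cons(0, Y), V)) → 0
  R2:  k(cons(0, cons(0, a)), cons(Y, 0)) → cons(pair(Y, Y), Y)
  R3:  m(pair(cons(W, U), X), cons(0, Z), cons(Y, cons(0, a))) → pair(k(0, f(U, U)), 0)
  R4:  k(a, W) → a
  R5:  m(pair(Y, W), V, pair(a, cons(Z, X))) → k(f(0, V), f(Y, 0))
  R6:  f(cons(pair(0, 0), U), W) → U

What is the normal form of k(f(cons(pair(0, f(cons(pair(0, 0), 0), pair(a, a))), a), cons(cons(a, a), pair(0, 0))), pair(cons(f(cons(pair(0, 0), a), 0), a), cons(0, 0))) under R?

1. k(f(cons(pair(0, f(cons(pair(0, 0), 0), pair(a, a))), a), cons(cons(a, a), pair(0, 0))), pair(cons(f(cons(pair(0, 0), a), 0), a), cons(0, 0)))  →  k(f(cons(pair(0, 0), a), cons(cons(a, a), pair(0, 0))), pair(cons(f(cons(pair(0, 0), a), 0), a), cons(0, 0)))   [R6 at 1.1.1.2]
2. k(f(cons(pair(0, 0), a), cons(cons(a, a), pair(0, 0))), pair(cons(f(cons(pair(0, 0), a), 0), a), cons(0, 0)))  →  k(a, pair(cons(f(cons(pair(0, 0), a), 0), a), cons(0, 0)))   [R6 at 1]
3. k(a, pair(cons(f(cons(pair(0, 0), a), 0), a), cons(0, 0)))  →  a   [R4 at ε]

a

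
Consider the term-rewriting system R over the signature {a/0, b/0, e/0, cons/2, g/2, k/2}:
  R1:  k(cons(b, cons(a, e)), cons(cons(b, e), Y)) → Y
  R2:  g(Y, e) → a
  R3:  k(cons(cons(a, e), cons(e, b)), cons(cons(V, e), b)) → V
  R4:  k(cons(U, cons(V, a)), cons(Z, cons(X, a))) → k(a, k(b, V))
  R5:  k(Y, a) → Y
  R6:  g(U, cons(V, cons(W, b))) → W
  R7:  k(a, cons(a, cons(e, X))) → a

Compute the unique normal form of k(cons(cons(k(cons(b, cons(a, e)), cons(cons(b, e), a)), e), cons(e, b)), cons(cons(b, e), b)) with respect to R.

1. k(cons(cons(k(cons(b, cons(a, e)), cons(cons(b, e), a)), e), cons(e, b)), cons(cons(b, e), b))  →  k(cons(cons(a, e), cons(e, b)), cons(cons(b, e), b))   [R1 at 1.1.1]
2. k(cons(cons(a, e), cons(e, b)), cons(cons(b, e), b))  →  b   [R3 at ε]

b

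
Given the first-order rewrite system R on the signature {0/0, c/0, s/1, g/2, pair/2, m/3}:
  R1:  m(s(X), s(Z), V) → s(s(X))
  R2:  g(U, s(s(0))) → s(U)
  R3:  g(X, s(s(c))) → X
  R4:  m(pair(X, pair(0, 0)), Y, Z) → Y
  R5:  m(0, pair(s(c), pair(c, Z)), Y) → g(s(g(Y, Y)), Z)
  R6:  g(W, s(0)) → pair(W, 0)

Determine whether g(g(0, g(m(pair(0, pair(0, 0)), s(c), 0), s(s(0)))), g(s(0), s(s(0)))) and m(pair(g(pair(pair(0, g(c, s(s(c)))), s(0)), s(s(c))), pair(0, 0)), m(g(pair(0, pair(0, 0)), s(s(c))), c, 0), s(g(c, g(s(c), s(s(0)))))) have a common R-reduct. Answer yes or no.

no — NF(t₁) = s(0), NF(t₂) = c

Reduce t₁ = g(g(0, g(m(pair(0, pair(0, 0)), s(c), 0), s(s(0)))), g(s(0), s(s(0)))):
1. g(g(0, g(m(pair(0, pair(0, 0)), s(c), 0), s(s(0)))), g(s(0), s(s(0))))  →  g(g(0, s(m(pair(0, pair(0, 0)), s(c), 0))), g(s(0), s(s(0))))   [R2 at 1.2]
2. g(g(0, s(m(pair(0, pair(0, 0)), s(c), 0))), g(s(0), s(s(0))))  →  g(g(0, s(s(c))), g(s(0), s(s(0))))   [R4 at 1.2.1]
3. g(g(0, s(s(c))), g(s(0), s(s(0))))  →  g(0, g(s(0), s(s(0))))   [R3 at 1]
4. g(0, g(s(0), s(s(0))))  →  g(0, s(s(0)))   [R2 at 2]
5. g(0, s(s(0)))  →  s(0)   [R2 at ε]

Reduce t₂ = m(pair(g(pair(pair(0, g(c, s(s(c)))), s(0)), s(s(c))), pair(0, 0)), m(g(pair(0, pair(0, 0)), s(s(c))), c, 0), s(g(c, g(s(c), s(s(0)))))):
1. m(pair(g(pair(pair(0, g(c, s(s(c)))), s(0)), s(s(c))), pair(0, 0)), m(g(pair(0, pair(0, 0)), s(s(c))), c, 0), s(g(c, g(s(c), s(s(0))))))  →  m(g(pair(0, pair(0, 0)), s(s(c))), c, 0)   [R4 at ε]
2. m(g(pair(0, pair(0, 0)), s(s(c))), c, 0)  →  m(pair(0, pair(0, 0)), c, 0)   [R3 at 1]
3. m(pair(0, pair(0, 0)), c, 0)  →  c   [R4 at ε]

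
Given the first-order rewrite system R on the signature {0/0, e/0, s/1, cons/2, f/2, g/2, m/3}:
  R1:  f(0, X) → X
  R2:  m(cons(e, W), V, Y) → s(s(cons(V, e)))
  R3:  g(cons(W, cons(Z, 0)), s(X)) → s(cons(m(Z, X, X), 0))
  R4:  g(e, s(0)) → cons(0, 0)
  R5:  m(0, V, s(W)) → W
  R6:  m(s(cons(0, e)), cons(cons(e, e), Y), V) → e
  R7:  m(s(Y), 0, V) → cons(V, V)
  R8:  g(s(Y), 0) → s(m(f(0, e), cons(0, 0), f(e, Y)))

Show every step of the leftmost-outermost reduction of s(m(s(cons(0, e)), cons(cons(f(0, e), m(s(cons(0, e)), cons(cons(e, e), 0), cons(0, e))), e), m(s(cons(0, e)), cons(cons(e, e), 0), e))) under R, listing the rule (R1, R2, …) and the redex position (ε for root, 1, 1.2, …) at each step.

1. s(m(s(cons(0, e)), cons(cons(f(0, e), m(s(cons(0, e)), cons(cons(e, e), 0), cons(0, e))), e), m(s(cons(0, e)), cons(cons(e, e), 0), e)))  →  s(m(s(cons(0, e)), cons(cons(e, m(s(cons(0, e)), cons(cons(e, e), 0), cons(0, e))), e), m(s(cons(0, e)), cons(cons(e, e), 0), e)))   [R1 at 1.2.1.1]
2. s(m(s(cons(0, e)), cons(cons(e, m(s(cons(0, e)), cons(cons(e, e), 0), cons(0, e))), e), m(s(cons(0, e)), cons(cons(e, e), 0), e)))  →  s(m(s(cons(0, e)), cons(cons(e, e), e), m(s(cons(0, e)), cons(cons(e, e), 0), e)))   [R6 at 1.2.1.2]
3. s(m(s(cons(0, e)), cons(cons(e, e), e), m(s(cons(0, e)), cons(cons(e, e), 0), e)))  →  s(e)   [R6 at 1]

s(e)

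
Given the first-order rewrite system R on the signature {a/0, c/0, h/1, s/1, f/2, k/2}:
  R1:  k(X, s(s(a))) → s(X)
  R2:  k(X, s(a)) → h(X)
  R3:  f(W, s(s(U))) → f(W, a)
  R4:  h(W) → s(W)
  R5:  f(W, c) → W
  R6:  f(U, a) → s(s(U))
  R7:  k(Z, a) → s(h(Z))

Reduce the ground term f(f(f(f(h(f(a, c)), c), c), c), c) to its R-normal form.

s(a)

1. f(f(f(f(h(f(a, c)), c), c), c), c)  →  f(f(f(h(f(a, c)), c), c), c)   [R5 at ε]
2. f(f(f(h(f(a, c)), c), c), c)  →  f(f(h(f(a, c)), c), c)   [R5 at ε]
3. f(f(h(f(a, c)), c), c)  →  f(h(f(a, c)), c)   [R5 at ε]
4. f(h(f(a, c)), c)  →  h(f(a, c))   [R5 at ε]
5. h(f(a, c))  →  s(f(a, c))   [R4 at ε]
6. s(f(a, c))  →  s(a)   [R5 at 1]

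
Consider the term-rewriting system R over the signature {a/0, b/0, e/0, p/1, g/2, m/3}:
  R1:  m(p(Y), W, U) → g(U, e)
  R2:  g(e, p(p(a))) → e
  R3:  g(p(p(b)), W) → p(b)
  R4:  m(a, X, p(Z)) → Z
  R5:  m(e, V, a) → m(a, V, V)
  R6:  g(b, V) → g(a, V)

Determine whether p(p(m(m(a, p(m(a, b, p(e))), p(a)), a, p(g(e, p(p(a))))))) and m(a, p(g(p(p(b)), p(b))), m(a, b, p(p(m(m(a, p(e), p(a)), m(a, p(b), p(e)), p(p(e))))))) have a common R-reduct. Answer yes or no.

no — NF(t₁) = p(p(e)), NF(t₂) = p(e)

Reduce t₁ = p(p(m(m(a, p(m(a, b, p(e))), p(a)), a, p(g(e, p(p(a))))))):
1. p(p(m(m(a, p(m(a, b, p(e))), p(a)), a, p(g(e, p(p(a)))))))  →  p(p(m(a, a, p(g(e, p(p(a)))))))   [R4 at 1.1.1]
2. p(p(m(a, a, p(g(e, p(p(a)))))))  →  p(p(g(e, p(p(a)))))   [R4 at 1.1]
3. p(p(g(e, p(p(a)))))  →  p(p(e))   [R2 at 1.1]

Reduce t₂ = m(a, p(g(p(p(b)), p(b))), m(a, b, p(p(m(m(a, p(e), p(a)), m(a, p(b), p(e)), p(p(e))))))):
1. m(a, p(g(p(p(b)), p(b))), m(a, b, p(p(m(m(a, p(e), p(a)), m(a, p(b), p(e)), p(p(e)))))))  →  m(a, p(p(b)), m(a, b, p(p(m(m(a, p(e), p(a)), m(a, p(b), p(e)), p(p(e)))))))   [R3 at 2.1]
2. m(a, p(p(b)), m(a, b, p(p(m(m(a, p(e), p(a)), m(a, p(b), p(e)), p(p(e)))))))  →  m(a, p(p(b)), p(m(m(a, p(e), p(a)), m(a, p(b), p(e)), p(p(e)))))   [R4 at 3]
3. m(a, p(p(b)), p(m(m(a, p(e), p(a)), m(a, p(b), p(e)), p(p(e)))))  →  m(m(a, p(e), p(a)), m(a, p(b), p(e)), p(p(e)))   [R4 at ε]
4. m(m(a, p(e), p(a)), m(a, p(b), p(e)), p(p(e)))  →  m(a, m(a, p(b), p(e)), p(p(e)))   [R4 at 1]
5. m(a, m(a, p(b), p(e)), p(p(e)))  →  p(e)   [R4 at ε]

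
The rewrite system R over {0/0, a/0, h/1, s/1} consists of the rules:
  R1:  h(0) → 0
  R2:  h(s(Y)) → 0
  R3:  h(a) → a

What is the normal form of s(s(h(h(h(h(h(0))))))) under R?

s(s(0))

1. s(s(h(h(h(h(h(0)))))))  →  s(s(h(h(h(h(0))))))   [R1 at 1.1.1.1.1.1]
2. s(s(h(h(h(h(0))))))  →  s(s(h(h(h(0)))))   [R1 at 1.1.1.1.1]
3. s(s(h(h(h(0)))))  →  s(s(h(h(0))))   [R1 at 1.1.1.1]
4. s(s(h(h(0))))  →  s(s(h(0)))   [R1 at 1.1.1]
5. s(s(h(0)))  →  s(s(0))   [R1 at 1.1]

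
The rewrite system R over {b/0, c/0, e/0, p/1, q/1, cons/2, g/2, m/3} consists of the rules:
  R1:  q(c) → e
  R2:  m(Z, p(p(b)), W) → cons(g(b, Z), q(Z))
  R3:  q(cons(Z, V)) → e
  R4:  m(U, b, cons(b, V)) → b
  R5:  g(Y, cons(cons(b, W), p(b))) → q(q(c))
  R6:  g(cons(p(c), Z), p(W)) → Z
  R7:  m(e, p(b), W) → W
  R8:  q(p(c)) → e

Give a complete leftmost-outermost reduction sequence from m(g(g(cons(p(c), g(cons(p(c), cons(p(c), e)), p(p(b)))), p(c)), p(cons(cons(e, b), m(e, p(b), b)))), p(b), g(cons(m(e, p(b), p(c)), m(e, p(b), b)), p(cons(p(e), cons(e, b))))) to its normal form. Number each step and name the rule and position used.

b

1. m(g(g(cons(p(c), g(cons(p(c), cons(p(c), e)), p(p(b)))), p(c)), p(cons(cons(e, b), m(e, p(b), b)))), p(b), g(cons(m(e, p(b), p(c)), m(e, p(b), b)), p(cons(p(e), cons(e, b)))))  →  m(g(g(cons(p(c), cons(p(c), e)), p(p(b))), p(cons(cons(e, b), m(e, p(b), b)))), p(b), g(cons(m(e, p(b), p(c)), m(e, p(b), b)), p(cons(p(e), cons(e, b)))))   [R6 at 1.1]
2. m(g(g(cons(p(c), cons(p(c), e)), p(p(b))), p(cons(cons(e, b), m(e, p(b), b)))), p(b), g(cons(m(e, p(b), p(c)), m(e, p(b), b)), p(cons(p(e), cons(e, b)))))  →  m(g(cons(p(c), e), p(cons(cons(e, b), m(e, p(b), b)))), p(b), g(cons(m(e, p(b), p(c)), m(e, p(b), b)), p(cons(p(e), cons(e, b)))))   [R6 at 1.1]
3. m(g(cons(p(c), e), p(cons(cons(e, b), m(e, p(b), b)))), p(b), g(cons(m(e, p(b), p(c)), m(e, p(b), b)), p(cons(p(e), cons(e, b)))))  →  m(e, p(b), g(cons(m(e, p(b), p(c)), m(e, p(b), b)), p(cons(p(e), cons(e, b)))))   [R6 at 1]
4. m(e, p(b), g(cons(m(e, p(b), p(c)), m(e, p(b), b)), p(cons(p(e), cons(e, b)))))  →  g(cons(m(e, p(b), p(c)), m(e, p(b), b)), p(cons(p(e), cons(e, b))))   [R7 at ε]
5. g(cons(m(e, p(b), p(c)), m(e, p(b), b)), p(cons(p(e), cons(e, b))))  →  g(cons(p(c), m(e, p(b), b)), p(cons(p(e), cons(e, b))))   [R7 at 1.1]
6. g(cons(p(c), m(e, p(b), b)), p(cons(p(e), cons(e, b))))  →  m(e, p(b), b)   [R6 at ε]
7. m(e, p(b), b)  →  b   [R7 at ε]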